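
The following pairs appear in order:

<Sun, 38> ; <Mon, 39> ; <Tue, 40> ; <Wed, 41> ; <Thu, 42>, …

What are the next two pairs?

<Fri, 43>, <Sat, 44>

Day goes Sun, Mon, Tue, Wed, Thu → Fri → Sat (runs through the weekdays Mon→Sun).
Second value goes 38, 39, 40, 41, 42 → 43 → 44 (+1 each step).
So the next two pairs are <Fri, 43> and <Sat, 44>.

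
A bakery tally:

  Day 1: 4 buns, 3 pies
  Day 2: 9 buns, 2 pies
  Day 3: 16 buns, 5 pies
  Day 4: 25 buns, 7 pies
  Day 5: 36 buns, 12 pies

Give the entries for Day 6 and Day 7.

Buns — perfect squares: 2², 3², 4², …: 4, 9, 16, 25, 36 → 49 → 64.
Pies: each term is the sum of the two before it, so 3, 2, 5, 7, 12 → 19 → 31.
So the next two lines are 49 buns, 19 pies and 64 buns, 31 pies.

49 buns, 19 pies; 64 buns, 31 pies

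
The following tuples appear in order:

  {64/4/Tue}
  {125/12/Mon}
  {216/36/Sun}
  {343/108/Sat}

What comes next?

{512/324/Fri}

For the first component, perfect cubes: 4³, 5³, 6³, …: 64, 125, 216, 343 → 512.
For the second component, ×3 each step: 4, 12, 36, 108 → 324.
For the day, runs backward through the weekdays Mon→Sun: Tue, Mon, Sun, Sat → Fri.
Combining the parts gives {512/324/Fri}.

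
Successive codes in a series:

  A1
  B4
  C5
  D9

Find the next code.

E14

Letter goes A, B, C, D → E (letters move forward 1 place in the alphabet).
Second component: 1, 4, 5, 9 → 14 (each term is the sum of the two before it).
So the next code is E14.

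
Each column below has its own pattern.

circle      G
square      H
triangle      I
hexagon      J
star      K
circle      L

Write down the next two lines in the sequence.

square  M; triangle  N

Shape: circle, square, triangle, hexagon, star, circle → square → triangle (repeats circle → square → triangle → hexagon → star).
Letter: letters move forward 1 place in the alphabet, so G, H, I, J, K, L → M → N.
Putting the parts together: square  M and then triangle  N.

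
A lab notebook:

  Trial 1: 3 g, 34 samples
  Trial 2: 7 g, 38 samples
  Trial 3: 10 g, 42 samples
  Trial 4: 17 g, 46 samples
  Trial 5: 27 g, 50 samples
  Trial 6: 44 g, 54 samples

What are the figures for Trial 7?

71 g, 58 samples

G: each term is the sum of the two before it; 3, 7, 10, 17, 27, 44 → 71.
Samples: +4 each step, so 34, 38, 42, 46, 50, 54 → 58.
So the next line is 71 g, 58 samples.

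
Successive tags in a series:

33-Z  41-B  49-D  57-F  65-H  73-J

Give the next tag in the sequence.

For the first component, +8 each step: 33, 41, 49, 57, 65, 73 → 81.
For the letter, letters move forward 2 places in the alphabet, wrapping Z→A: Z, B, D, F, H, J → L.
So the next tag is 81-L.

81-L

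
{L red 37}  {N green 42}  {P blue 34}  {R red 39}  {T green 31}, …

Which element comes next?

For the letter, letters move forward 2 places in the alphabet: L, N, P, R, T → V.
Colour: red, green, blue, red, green → blue (repeats red → green → blue).
Third component: alternating steps +5, −8, +5, −8, …, so 37, 42, 34, 39, 31 → 36.
So the next element is {V blue 36}.

{V blue 36}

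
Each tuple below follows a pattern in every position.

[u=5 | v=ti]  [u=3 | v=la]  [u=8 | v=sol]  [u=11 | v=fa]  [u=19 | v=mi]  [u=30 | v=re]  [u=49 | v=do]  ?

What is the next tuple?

For the u, each term is the sum of the two before it: 5, 3, 8, 11, 19, 30, 49 → 79.
V goes ti, la, sol, fa, mi, re, do → ti (runs backward through the solfège scale do→ti).
Combining the parts gives [u=79 | v=ti].

[u=79 | v=ti]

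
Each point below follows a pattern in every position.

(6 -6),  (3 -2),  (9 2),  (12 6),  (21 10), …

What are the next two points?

First value — each term is the sum of the two before it: 6, 3, 9, 12, 21 → 33 → 54.
Second value: +4 each step; -6, -2, 2, 6, 10 → 14 → 18.
Putting the parts together: (33 14) and then (54 18).

(33 14), (54 18)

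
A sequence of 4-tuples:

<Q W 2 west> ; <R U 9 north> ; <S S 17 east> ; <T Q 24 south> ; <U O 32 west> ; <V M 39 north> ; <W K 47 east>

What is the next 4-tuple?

<X I 54 south>

First letter — letters move forward 1 place in the alphabet: Q, R, S, T, U, V, W → X.
Second letter goes W, U, S, Q, O, M, K → I (letters move back 2 places in the alphabet).
For the third coordinate, alternating steps +7, +8, +7, +8, …: 2, 9, 17, 24, 32, 39, 47 → 54.
Direction: repeats west → north → east → south; west, north, east, south, west, north, east → south.
Putting it together: <X I 54 south>.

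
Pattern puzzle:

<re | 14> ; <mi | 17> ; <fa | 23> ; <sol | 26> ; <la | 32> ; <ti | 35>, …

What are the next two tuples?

Note — runs through the solfège scale do→ti: re, mi, fa, sol, la, ti → do → re.
Second slot: 14, 17, 23, 26, 32, 35 → 41 → 44 (alternating steps +3, +6, +3, +6, …).
Putting the parts together: <do | 41> and then <re | 44>.

<do | 41>, <re | 44>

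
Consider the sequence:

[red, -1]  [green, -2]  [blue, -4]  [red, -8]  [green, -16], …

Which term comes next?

Colour: repeats red → green → blue; red, green, blue, red, green → blue.
Second component: -1, -2, -4, -8, -16 → -32 (×2 each step).
Putting it together: [blue, -32].

[blue, -32]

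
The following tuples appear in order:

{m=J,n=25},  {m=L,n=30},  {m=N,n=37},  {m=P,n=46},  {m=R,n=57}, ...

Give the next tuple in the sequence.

{m=T,n=70}

M: J, L, N, P, R → T (letters move forward 2 places in the alphabet).
N: differences are 5, 7, 9, … (increasing by 2 each time), so 25, 30, 37, 46, 57 → 70.
So the next tuple is {m=T,n=70}.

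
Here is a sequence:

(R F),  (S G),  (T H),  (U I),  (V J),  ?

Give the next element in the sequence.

First letter goes R, S, T, U, V → W (letters move forward 1 place in the alphabet).
Second letter: letters move forward 1 place in the alphabet; F, G, H, I, J → K.
Putting it together: (W K).

(W K)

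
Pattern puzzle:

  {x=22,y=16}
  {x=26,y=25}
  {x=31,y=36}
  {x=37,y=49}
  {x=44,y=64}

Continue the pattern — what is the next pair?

{x=52,y=81}

X: differences are 4, 5, 6, … (increasing by 1 each time), so 22, 26, 31, 37, 44 → 52.
Y — perfect squares: 4², 5², 6², …: 16, 25, 36, 49, 64 → 81.
So the next pair is {x=52,y=81}.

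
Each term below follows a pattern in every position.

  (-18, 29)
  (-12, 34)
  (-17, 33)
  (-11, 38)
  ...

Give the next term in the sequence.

First slot: alternating steps +6, −5, +6, −5, …; -18, -12, -17, -11 → -16.
Second slot: alternating steps +5, −1, +5, −1, …; 29, 34, 33, 38 → 37.
So the next term is (-16, 37).

(-16, 37)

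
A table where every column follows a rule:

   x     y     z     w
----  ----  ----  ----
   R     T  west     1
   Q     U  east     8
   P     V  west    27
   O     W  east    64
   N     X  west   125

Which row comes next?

Column x: R, Q, P, O, N → M (letters move back 1 place in the alphabet).
Column y: letters move forward 1 place in the alphabet; T, U, V, W, X → Y.
Column z: west, east, west, east, west → east (alternates west ↔ east).
For the column w, perfect cubes: 1³, 2³, 3³, …: 1, 8, 27, 64, 125 → 216.
Putting it together: M  Y  east  216.

M  Y  east  216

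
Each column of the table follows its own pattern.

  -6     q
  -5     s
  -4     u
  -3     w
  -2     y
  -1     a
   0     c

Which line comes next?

For the first component, +1 each step: -6, -5, -4, -3, -2, -1, 0 → 1.
For the letter, letters move forward 2 places in the alphabet, wrapping Z→A: q, s, u, w, y, a, c → e.
Putting it together: 1  e.

1  e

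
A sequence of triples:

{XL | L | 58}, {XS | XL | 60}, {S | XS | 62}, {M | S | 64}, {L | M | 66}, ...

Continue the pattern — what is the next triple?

{XL | L | 68}

First size: runs through clothing sizes XS→XL, so XL, XS, S, M, L → XL.
Second size: runs through clothing sizes XS→XL; L, XL, XS, S, M → L.
Third value: +2 each step; 58, 60, 62, 64, 66 → 68.
Putting it together: {XL | L | 68}.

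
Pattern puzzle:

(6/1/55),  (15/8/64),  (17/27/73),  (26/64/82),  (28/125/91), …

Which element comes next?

(37/216/100)

First slot: alternating steps +9, +2, +9, +2, …, so 6, 15, 17, 26, 28 → 37.
Second slot: perfect cubes: 1³, 2³, 3³, …, so 1, 8, 27, 64, 125 → 216.
Third slot: +9 each step; 55, 64, 73, 82, 91 → 100.
So the next element is (37/216/100).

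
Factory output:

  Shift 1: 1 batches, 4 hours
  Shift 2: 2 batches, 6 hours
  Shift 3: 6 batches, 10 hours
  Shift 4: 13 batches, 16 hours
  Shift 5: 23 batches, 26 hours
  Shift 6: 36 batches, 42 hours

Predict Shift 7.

Batches goes 1, 2, 6, 13, 23, 36 → 52 (differences are 1, 4, 7, … (increasing by 3 each time)).
For the hours, each term is the sum of the two before it: 4, 6, 10, 16, 26, 42 → 68.
So the next record is 52 batches, 68 hours.

52 batches, 68 hours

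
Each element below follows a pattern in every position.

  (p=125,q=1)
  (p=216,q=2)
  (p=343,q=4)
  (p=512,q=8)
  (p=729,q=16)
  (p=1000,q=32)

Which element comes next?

(p=1331,q=64)

P: perfect cubes: 5³, 6³, 7³, …, so 125, 216, 343, 512, 729, 1000 → 1331.
For the q, ×2 each step: 1, 2, 4, 8, 16, 32 → 64.
Putting it together: (p=1331,q=64).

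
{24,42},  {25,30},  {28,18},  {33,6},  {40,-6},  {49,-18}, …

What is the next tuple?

First part: differences are 1, 3, 5, … (increasing by 2 each time), so 24, 25, 28, 33, 40, 49 → 60.
Second part: −12 each step, so 42, 30, 18, 6, -6, -18 → -30.
Putting it together: {60,-30}.

{60,-30}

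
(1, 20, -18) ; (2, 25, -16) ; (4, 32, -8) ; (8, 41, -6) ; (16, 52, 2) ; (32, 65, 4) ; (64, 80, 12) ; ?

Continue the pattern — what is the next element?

(128, 97, 14)

First value: ×2 each step, so 1, 2, 4, 8, 16, 32, 64 → 128.
Second value — differences are 5, 7, 9, … (increasing by 2 each time): 20, 25, 32, 41, 52, 65, 80 → 97.
Third value goes -18, -16, -8, -6, 2, 4, 12 → 14 (alternating steps +2, +8, +2, +8, …).
Combining the parts gives (128, 97, 14).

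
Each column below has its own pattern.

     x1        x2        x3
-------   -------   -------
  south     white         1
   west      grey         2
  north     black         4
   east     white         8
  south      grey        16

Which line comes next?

Column x1 — repeats south → west → north → east: south, west, north, east, south → west.
For the column x2, repeats white → grey → black: white, grey, black, white, grey → black.
For the column x3, ×2 each step: 1, 2, 4, 8, 16 → 32.
So the next line is west  black  32.

west  black  32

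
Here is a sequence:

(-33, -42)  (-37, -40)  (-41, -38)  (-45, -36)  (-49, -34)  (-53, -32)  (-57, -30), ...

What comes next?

First part goes -33, -37, -41, -45, -49, -53, -57 → -61 (−4 each step).
For the second part, +2 each step: -42, -40, -38, -36, -34, -32, -30 → -28.
So the next term is (-61, -28).

(-61, -28)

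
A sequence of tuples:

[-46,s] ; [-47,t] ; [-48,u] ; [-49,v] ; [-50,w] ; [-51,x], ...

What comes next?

[-52,y]

First coordinate: −1 each step, so -46, -47, -48, -49, -50, -51 → -52.
Letter: letters move forward 1 place in the alphabet; s, t, u, v, w, x → y.
Putting it together: [-52,y].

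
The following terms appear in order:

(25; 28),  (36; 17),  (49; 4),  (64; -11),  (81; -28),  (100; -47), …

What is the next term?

(121; -68)

First slot: perfect squares: 5², 6², 7², …, so 25, 36, 49, 64, 81, 100 → 121.
Second slot: 28, 17, 4, -11, -28, -47 → -68 (together with the first slot always sums to 53).
Putting it together: (121; -68).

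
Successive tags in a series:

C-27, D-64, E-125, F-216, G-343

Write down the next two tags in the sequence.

For the letter, letters move forward 1 place in the alphabet: C, D, E, F, G → H → I.
Second component goes 27, 64, 125, 216, 343 → 512 → 729 (perfect cubes: 3³, 4³, 5³, …).
So the next two tags are H-512 and I-729.

H-512 then I-729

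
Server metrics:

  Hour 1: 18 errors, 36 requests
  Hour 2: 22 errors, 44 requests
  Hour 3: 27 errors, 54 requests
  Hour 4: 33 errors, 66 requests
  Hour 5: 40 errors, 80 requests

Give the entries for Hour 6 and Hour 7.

48 errors, 96 requests; 57 errors, 114 requests

Errors: 18, 22, 27, 33, 40 → 48 → 57 (differences are 4, 5, 6, … (increasing by 1 each time)).
Requests: always 2 × the errors; 36, 44, 54, 66, 80 → 96 → 114.
Putting the parts together: 48 errors, 96 requests and then 57 errors, 114 requests.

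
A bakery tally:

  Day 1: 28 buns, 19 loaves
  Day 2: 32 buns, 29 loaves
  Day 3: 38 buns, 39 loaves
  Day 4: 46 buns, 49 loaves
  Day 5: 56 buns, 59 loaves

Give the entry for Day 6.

Buns: differences are 4, 6, 8, … (increasing by 2 each time), so 28, 32, 38, 46, 56 → 68.
For the loaves, +10 each step: 19, 29, 39, 49, 59 → 69.
Combining the parts gives 68 buns, 69 loaves.

68 buns, 69 loaves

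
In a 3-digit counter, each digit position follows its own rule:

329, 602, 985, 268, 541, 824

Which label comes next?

First digit: +3 each step, mod 10; 3, 6, 9, 2, 5, 8 → 1.
Second digit — −2 each step, mod 10: 2, 0, 8, 6, 4, 2 → 0.
Third digit: +3 each step, mod 10; 9, 2, 5, 8, 1, 4 → 7.
Combining the parts gives 107.

107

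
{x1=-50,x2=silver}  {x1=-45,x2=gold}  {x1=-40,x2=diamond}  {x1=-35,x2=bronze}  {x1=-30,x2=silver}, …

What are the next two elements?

X1: +5 each step, so -50, -45, -40, -35, -30 → -25 → -20.
For the x2, repeats silver → gold → diamond → bronze: silver, gold, diamond, bronze, silver → gold → diamond.
So the next two elements are {x1=-25,x2=gold} and {x1=-20,x2=diamond}.

{x1=-25,x2=gold}, {x1=-20,x2=diamond}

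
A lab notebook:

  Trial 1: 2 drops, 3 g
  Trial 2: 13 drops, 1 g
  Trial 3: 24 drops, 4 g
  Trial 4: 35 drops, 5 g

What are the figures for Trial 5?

46 drops, 9 g

Drops — +11 each step: 2, 13, 24, 35 → 46.
G: 3, 1, 4, 5 → 9 (each term is the sum of the two before it).
Combining the parts gives 46 drops, 9 g.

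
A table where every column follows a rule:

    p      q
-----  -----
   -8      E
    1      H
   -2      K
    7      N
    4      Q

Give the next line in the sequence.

For the column p, alternating steps +9, −3, +9, −3, …: -8, 1, -2, 7, 4 → 13.
Column q: E, H, K, N, Q → T (letters move forward 3 places in the alphabet).
So the next line is 13  T.

13  T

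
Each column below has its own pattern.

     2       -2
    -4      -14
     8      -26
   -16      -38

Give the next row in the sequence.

32  -50

For the first component, ×(-2) each step: 2, -4, 8, -16 → 32.
Second component: −12 each step, so -2, -14, -26, -38 → -50.
So the next row is 32  -50.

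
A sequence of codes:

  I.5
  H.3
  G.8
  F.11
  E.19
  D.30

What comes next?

C.49

Letter goes I, H, G, F, E, D → C (letters move back 1 place in the alphabet).
For the second component, each term is the sum of the two before it: 5, 3, 8, 11, 19, 30 → 49.
Putting it together: C.49.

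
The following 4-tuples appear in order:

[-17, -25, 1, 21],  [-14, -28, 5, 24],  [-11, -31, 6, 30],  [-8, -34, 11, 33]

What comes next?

First component: +3 each step, so -17, -14, -11, -8 → -5.
For the second component, −3 each step: -25, -28, -31, -34 → -37.
Third component — each term is the sum of the two before it: 1, 5, 6, 11 → 17.
For the fourth component, alternating steps +3, +6, +3, +6, …: 21, 24, 30, 33 → 39.
Putting it together: [-5, -37, 17, 39].

[-5, -37, 17, 39]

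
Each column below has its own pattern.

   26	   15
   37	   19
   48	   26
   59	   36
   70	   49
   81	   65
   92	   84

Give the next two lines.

First component — +11 each step: 26, 37, 48, 59, 70, 81, 92 → 103 → 114.
Second component — differences are 4, 7, 10, … (increasing by 3 each time): 15, 19, 26, 36, 49, 65, 84 → 106 → 131.
So the next two lines are 103  106 and 114  131.

103  106; 114  131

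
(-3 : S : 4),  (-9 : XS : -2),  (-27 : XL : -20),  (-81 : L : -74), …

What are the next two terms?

(-243 : M : -236), (-729 : S : -722)

First coordinate — ×3 each step: -3, -9, -27, -81 → -243 → -729.
Size: runs backward through clothing sizes XS→XL, so S, XS, XL, L → M → S.
For the third coordinate, always 7 more than the first coordinate: 4, -2, -20, -74 → -236 → -722.
So the next two terms are (-243 : M : -236) and (-729 : S : -722).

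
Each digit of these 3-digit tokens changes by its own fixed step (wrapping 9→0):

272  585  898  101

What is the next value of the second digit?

1

Second digit: +1 each step, mod 10; 7, 8, 9, 0 → 1.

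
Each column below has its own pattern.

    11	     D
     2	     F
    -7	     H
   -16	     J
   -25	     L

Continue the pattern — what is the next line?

-34  N

First component: −9 each step, so 11, 2, -7, -16, -25 → -34.
Letter: D, F, H, J, L → N (letters move forward 2 places in the alphabet).
Putting it together: -34  N.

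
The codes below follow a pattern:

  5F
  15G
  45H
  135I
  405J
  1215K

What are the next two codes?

3645L, 10935M

First component: 5, 15, 45, 135, 405, 1215 → 3645 → 10935 (×3 each step).
For the letter, letters move forward 1 place in the alphabet: F, G, H, I, J, K → L → M.
So the next two codes are 3645L and 10935M.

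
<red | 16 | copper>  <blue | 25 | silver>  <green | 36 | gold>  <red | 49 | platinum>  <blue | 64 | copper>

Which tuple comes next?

<green | 81 | silver>

Colour goes red, blue, green, red, blue → green (repeats red → blue → green).
Second coordinate goes 16, 25, 36, 49, 64 → 81 (perfect squares: 4², 5², 6², …).
Metal goes copper, silver, gold, platinum, copper → silver (repeats copper → silver → gold → platinum).
Combining the parts gives <green | 81 | silver>.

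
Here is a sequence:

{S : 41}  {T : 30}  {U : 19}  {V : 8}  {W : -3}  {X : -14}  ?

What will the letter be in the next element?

For the letter, letters move forward 1 place in the alphabet: S, T, U, V, W, X → Y.

Y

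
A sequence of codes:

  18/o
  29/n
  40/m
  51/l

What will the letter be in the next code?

For the letter, letters move back 1 place in the alphabet: o, n, m, l → k.

k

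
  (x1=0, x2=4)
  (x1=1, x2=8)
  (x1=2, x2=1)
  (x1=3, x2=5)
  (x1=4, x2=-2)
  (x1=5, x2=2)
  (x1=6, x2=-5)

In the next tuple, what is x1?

X1: +1 each step, so 0, 1, 2, 3, 4, 5, 6 → 7.

7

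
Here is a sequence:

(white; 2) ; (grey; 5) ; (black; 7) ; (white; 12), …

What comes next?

(grey; 19)

Shade: repeats white → grey → black, so white, grey, black, white → grey.
Second coordinate: each term is the sum of the two before it; 2, 5, 7, 12 → 19.
Combining the parts gives (grey; 19).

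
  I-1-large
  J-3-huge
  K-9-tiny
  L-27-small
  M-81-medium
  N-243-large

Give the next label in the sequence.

For the letter, letters move forward 1 place in the alphabet: I, J, K, L, M, N → O.
For the second component, ×3 each step: 1, 3, 9, 27, 81, 243 → 729.
Size: large, huge, tiny, small, medium, large → huge (repeats large → huge → tiny → small → medium).
Putting it together: O-729-huge.

O-729-huge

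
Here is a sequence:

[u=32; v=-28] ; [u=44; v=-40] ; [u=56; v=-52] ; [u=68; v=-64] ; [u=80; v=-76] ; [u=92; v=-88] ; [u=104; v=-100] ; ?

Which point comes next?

[u=116; v=-112]

U goes 32, 44, 56, 68, 80, 92, 104 → 116 (+12 each step).
V — −12 each step: -28, -40, -52, -64, -76, -88, -100 → -112.
Putting it together: [u=116; v=-112].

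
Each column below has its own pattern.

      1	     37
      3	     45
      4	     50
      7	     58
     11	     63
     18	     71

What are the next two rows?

29  76; 47  84

First component goes 1, 3, 4, 7, 11, 18 → 29 → 47 (each term is the sum of the two before it).
Second component: 37, 45, 50, 58, 63, 71 → 76 → 84 (alternating steps +8, +5, +8, +5, …).
Putting the parts together: 29  76 and then 47  84.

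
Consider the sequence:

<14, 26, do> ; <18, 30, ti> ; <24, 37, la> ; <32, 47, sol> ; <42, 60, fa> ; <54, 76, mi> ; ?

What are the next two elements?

<68, 95, re>, <84, 117, do>

First part goes 14, 18, 24, 32, 42, 54 → 68 → 84 (differences are 4, 6, 8, … (increasing by 2 each time)).
Second part: 26, 30, 37, 47, 60, 76 → 95 → 117 (differences are 4, 7, 10, … (increasing by 3 each time)).
Note: runs backward through the solfège scale do→ti, so do, ti, la, sol, fa, mi → re → do.
So the next two elements are <68, 95, re> and <84, 117, do>.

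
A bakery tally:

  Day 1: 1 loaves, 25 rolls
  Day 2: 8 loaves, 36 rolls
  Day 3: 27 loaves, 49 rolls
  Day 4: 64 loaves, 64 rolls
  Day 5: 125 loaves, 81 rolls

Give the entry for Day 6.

For the loaves, perfect cubes: 1³, 2³, 3³, …: 1, 8, 27, 64, 125 → 216.
Rolls: perfect squares: 5², 6², 7², …, so 25, 36, 49, 64, 81 → 100.
Combining the parts gives 216 loaves, 100 rolls.

216 loaves, 100 rolls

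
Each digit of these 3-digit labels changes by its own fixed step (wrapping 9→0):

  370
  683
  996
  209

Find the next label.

First digit: +3 each step, mod 10, so 3, 6, 9, 2 → 5.
For the second digit, +1 each step, mod 10: 7, 8, 9, 0 → 1.
Third digit: +3 each step, mod 10; 0, 3, 6, 9 → 2.
So the next label is 512.

512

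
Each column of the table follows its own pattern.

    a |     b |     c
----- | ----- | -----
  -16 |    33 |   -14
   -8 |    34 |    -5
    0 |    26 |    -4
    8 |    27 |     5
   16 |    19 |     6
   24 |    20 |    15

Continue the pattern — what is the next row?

Column a: +8 each step, so -16, -8, 0, 8, 16, 24 → 32.
Column b: alternating steps +1, −8, +1, −8, …; 33, 34, 26, 27, 19, 20 → 12.
For the column c, alternating steps +9, +1, +9, +1, …: -14, -5, -4, 5, 6, 15 → 16.
Combining the parts gives 32  12  16.

32  12  16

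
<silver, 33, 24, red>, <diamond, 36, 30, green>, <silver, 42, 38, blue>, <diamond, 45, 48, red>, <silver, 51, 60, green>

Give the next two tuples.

Rank: silver, diamond, silver, diamond, silver → diamond → silver (alternates silver ↔ diamond).
Second part: alternating steps +3, +6, +3, +6, …; 33, 36, 42, 45, 51 → 54 → 60.
Third part goes 24, 30, 38, 48, 60 → 74 → 90 (differences are 6, 8, 10, … (increasing by 2 each time)).
Colour: red, green, blue, red, green → blue → red (repeats red → green → blue).
So the next two tuples are <diamond, 54, 74, blue> and <silver, 60, 90, red>.

<diamond, 54, 74, blue>, <silver, 60, 90, red>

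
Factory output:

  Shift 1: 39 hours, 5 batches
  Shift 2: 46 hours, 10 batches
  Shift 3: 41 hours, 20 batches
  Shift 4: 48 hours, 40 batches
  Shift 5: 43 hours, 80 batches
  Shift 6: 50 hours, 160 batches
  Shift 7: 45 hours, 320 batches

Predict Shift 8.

Hours — alternating steps +7, −5, +7, −5, …: 39, 46, 41, 48, 43, 50, 45 → 52.
Batches: 5, 10, 20, 40, 80, 160, 320 → 640 (×2 each step).
Combining the parts gives 52 hours, 640 batches.

52 hours, 640 batches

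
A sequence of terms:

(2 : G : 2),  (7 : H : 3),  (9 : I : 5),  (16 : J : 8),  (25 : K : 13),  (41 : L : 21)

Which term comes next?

(66 : M : 34)

First value: each term is the sum of the two before it; 2, 7, 9, 16, 25, 41 → 66.
Letter goes G, H, I, J, K, L → M (letters move forward 1 place in the alphabet).
Third value: each term is the sum of the two before it; 2, 3, 5, 8, 13, 21 → 34.
Combining the parts gives (66 : M : 34).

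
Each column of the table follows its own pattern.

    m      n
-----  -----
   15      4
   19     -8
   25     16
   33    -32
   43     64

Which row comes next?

Column m: differences are 4, 6, 8, … (increasing by 2 each time), so 15, 19, 25, 33, 43 → 55.
Column n: 4, -8, 16, -32, 64 → -128 (×(-2) each step).
So the next row is 55  -128.

55  -128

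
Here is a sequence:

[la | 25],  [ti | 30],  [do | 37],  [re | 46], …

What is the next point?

Note: runs through the solfège scale do→ti; la, ti, do, re → mi.
Second coordinate goes 25, 30, 37, 46 → 57 (differences are 5, 7, 9, … (increasing by 2 each time)).
Putting it together: [mi | 57].

[mi | 57]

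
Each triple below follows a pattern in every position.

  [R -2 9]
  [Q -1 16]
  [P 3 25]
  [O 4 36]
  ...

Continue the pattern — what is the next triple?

[N 8 49]

Letter — letters move back 1 place in the alphabet: R, Q, P, O → N.
Second component: alternating steps +1, +4, +1, +4, …, so -2, -1, 3, 4 → 8.
Third component: perfect squares: 3², 4², 5², …; 9, 16, 25, 36 → 49.
Putting it together: [N 8 49].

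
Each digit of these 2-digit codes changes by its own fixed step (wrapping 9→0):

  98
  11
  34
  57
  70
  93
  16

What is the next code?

39

First digit goes 9, 1, 3, 5, 7, 9, 1 → 3 (+2 each step, mod 10).
Second digit goes 8, 1, 4, 7, 0, 3, 6 → 9 (+3 each step, mod 10).
Putting it together: 39.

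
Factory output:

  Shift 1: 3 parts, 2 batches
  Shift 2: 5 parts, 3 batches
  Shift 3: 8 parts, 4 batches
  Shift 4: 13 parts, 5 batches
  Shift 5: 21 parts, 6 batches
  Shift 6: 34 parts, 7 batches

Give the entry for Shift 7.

Parts: each term is the sum of the two before it, so 3, 5, 8, 13, 21, 34 → 55.
Batches: 2, 3, 4, 5, 6, 7 → 8 (+1 each step).
Putting it together: 55 parts, 8 batches.

55 parts, 8 batches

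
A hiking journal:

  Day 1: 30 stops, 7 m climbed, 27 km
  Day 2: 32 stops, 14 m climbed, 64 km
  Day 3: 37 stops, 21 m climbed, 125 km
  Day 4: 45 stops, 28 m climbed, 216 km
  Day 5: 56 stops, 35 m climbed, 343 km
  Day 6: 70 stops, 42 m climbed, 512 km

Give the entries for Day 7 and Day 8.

For the stops, differences are 2, 5, 8, … (increasing by 3 each time): 30, 32, 37, 45, 56, 70 → 87 → 107.
M climbed: 7, 14, 21, 28, 35, 42 → 49 → 56 (+7 each step).
Km goes 27, 64, 125, 216, 343, 512 → 729 → 1000 (perfect cubes: 3³, 4³, 5³, …).
So the next two rows are 87 stops, 49 m climbed, 729 km and 107 stops, 56 m climbed, 1000 km.

87 stops, 49 m climbed, 729 km; 107 stops, 56 m climbed, 1000 km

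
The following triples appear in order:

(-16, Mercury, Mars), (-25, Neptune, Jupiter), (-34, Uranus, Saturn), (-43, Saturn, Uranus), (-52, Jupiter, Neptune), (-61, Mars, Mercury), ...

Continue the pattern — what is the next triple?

For the first value, −9 each step: -16, -25, -34, -43, -52, -61 → -70.
For the first planet, runs backward through the planets Mercury→Neptune: Mercury, Neptune, Uranus, Saturn, Jupiter, Mars → Earth.
Second planet goes Mars, Jupiter, Saturn, Uranus, Neptune, Mercury → Venus (runs through the planets Mercury→Neptune).
So the next triple is (-70, Earth, Venus).

(-70, Earth, Venus)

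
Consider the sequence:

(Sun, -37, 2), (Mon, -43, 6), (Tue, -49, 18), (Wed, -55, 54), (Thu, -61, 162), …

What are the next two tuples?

(Fri, -67, 486), (Sat, -73, 1458)

Day — runs through the weekdays Mon→Sun: Sun, Mon, Tue, Wed, Thu → Fri → Sat.
Second component: -37, -43, -49, -55, -61 → -67 → -73 (−6 each step).
Third component: ×3 each step; 2, 6, 18, 54, 162 → 486 → 1458.
Putting the parts together: (Fri, -67, 486) and then (Sat, -73, 1458).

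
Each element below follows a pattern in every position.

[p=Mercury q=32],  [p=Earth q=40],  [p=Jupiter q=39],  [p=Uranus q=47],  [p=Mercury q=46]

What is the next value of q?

For the p, repeats Mercury → Earth → Jupiter → Uranus: Mercury, Earth, Jupiter, Uranus, Mercury → Earth.
For the q, alternating steps +8, −1, +8, −1, …: 32, 40, 39, 47, 46 → 54.

54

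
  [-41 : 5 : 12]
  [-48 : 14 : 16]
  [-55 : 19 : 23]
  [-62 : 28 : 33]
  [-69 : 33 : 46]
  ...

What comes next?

[-76 : 42 : 62]

First value: -41, -48, -55, -62, -69 → -76 (−7 each step).
Second value: alternating steps +9, +5, +9, +5, …, so 5, 14, 19, 28, 33 → 42.
Third value: differences are 4, 7, 10, … (increasing by 3 each time), so 12, 16, 23, 33, 46 → 62.
Putting it together: [-76 : 42 : 62].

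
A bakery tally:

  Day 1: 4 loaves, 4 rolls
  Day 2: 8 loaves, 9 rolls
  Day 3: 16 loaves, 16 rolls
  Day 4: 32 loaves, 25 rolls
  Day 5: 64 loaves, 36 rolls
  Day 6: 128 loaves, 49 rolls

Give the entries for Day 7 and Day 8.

256 loaves, 64 rolls; 512 loaves, 81 rolls

Loaves goes 4, 8, 16, 32, 64, 128 → 256 → 512 (×2 each step).
Rolls: perfect squares: 2², 3², 4², …, so 4, 9, 16, 25, 36, 49 → 64 → 81.
Putting the parts together: 256 loaves, 64 rolls and then 512 loaves, 81 rolls.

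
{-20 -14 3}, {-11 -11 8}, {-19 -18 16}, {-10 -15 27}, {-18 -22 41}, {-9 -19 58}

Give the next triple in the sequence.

First component: alternating steps +9, −8, +9, −8, …, so -20, -11, -19, -10, -18, -9 → -17.
Second component: alternating steps +3, −7, +3, −7, …; -14, -11, -18, -15, -22, -19 → -26.
Third component: 3, 8, 16, 27, 41, 58 → 78 (differences are 5, 8, 11, … (increasing by 3 each time)).
Putting it together: {-17 -26 78}.

{-17 -26 78}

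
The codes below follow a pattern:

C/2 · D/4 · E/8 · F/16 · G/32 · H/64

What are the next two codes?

Letter — letters move forward 1 place in the alphabet: C, D, E, F, G, H → I → J.
Second component — ×2 each step: 2, 4, 8, 16, 32, 64 → 128 → 256.
Putting the parts together: I/128 and then J/256.

I/128 then J/256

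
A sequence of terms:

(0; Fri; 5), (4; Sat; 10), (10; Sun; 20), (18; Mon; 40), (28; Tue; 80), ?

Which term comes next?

(40; Wed; 160)

First value: differences are 4, 6, 8, … (increasing by 2 each time), so 0, 4, 10, 18, 28 → 40.
Day: runs through the weekdays Mon→Sun; Fri, Sat, Sun, Mon, Tue → Wed.
Third value: 5, 10, 20, 40, 80 → 160 (×2 each step).
Putting it together: (40; Wed; 160).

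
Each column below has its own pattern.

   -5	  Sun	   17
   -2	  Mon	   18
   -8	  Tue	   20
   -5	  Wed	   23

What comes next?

-11  Thu  27

First component: -5, -2, -8, -5 → -11 (alternating steps +3, −6, +3, −6, …).
For the day, runs through the weekdays Mon→Sun: Sun, Mon, Tue, Wed → Thu.
Third component: 17, 18, 20, 23 → 27 (differences are 1, 2, 3, … (increasing by 1 each time)).
Putting it together: -11  Thu  27.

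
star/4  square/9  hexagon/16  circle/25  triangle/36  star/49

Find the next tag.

square/64

Shape: repeats star → square → hexagon → circle → triangle; star, square, hexagon, circle, triangle, star → square.
For the second component, perfect squares: 2², 3², 4², …: 4, 9, 16, 25, 36, 49 → 64.
Combining the parts gives square/64.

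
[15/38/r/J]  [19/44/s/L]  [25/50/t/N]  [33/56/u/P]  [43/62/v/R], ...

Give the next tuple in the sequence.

First coordinate: 15, 19, 25, 33, 43 → 55 (differences are 4, 6, 8, … (increasing by 2 each time)).
Second coordinate — +6 each step: 38, 44, 50, 56, 62 → 68.
For the first letter, letters move forward 1 place in the alphabet: r, s, t, u, v → w.
For the second letter, letters move forward 2 places in the alphabet: J, L, N, P, R → T.
So the next tuple is [55/68/w/T].

[55/68/w/T]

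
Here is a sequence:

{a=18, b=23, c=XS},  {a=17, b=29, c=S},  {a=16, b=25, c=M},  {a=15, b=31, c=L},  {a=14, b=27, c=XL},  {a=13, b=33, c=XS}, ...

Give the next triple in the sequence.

A — −1 each step: 18, 17, 16, 15, 14, 13 → 12.
B: 23, 29, 25, 31, 27, 33 → 29 (alternating steps +6, −4, +6, −4, …).
C: repeats XS → S → M → L → XL, so XS, S, M, L, XL, XS → S.
Putting it together: {a=12, b=29, c=S}.

{a=12, b=29, c=S}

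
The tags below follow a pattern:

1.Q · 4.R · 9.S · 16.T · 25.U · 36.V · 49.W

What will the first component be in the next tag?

64

First component goes 1, 4, 9, 16, 25, 36, 49 → 64 (perfect squares: 1², 2², 3², …).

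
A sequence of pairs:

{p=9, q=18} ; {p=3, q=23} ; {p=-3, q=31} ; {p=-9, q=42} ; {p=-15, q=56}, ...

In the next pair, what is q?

P: −6 each step; 9, 3, -3, -9, -15 → -21.
Q: differences are 5, 8, 11, … (increasing by 3 each time); 18, 23, 31, 42, 56 → 73.

73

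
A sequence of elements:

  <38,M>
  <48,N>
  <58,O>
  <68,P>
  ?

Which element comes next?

<78,Q>

First entry: 38, 48, 58, 68 → 78 (+10 each step).
Letter: M, N, O, P → Q (letters move forward 1 place in the alphabet).
So the next element is <78,Q>.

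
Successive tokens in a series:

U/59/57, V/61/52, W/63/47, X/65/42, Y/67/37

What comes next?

Letter — letters move forward 1 place in the alphabet: U, V, W, X, Y → Z.
Second component: +2 each step; 59, 61, 63, 65, 67 → 69.
Third component — −5 each step: 57, 52, 47, 42, 37 → 32.
So the next token is Z/69/32.

Z/69/32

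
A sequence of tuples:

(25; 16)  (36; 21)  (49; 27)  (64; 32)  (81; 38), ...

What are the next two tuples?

(100; 43), (121; 49)

First entry: 25, 36, 49, 64, 81 → 100 → 121 (perfect squares: 5², 6², 7², …).
Second entry: alternating steps +5, +6, +5, +6, …, so 16, 21, 27, 32, 38 → 43 → 49.
Putting the parts together: (100; 43) and then (121; 49).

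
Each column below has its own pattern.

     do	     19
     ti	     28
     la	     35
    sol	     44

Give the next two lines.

Note: runs backward through the solfège scale do→ti, so do, ti, la, sol → fa → mi.
Second component: 19, 28, 35, 44 → 51 → 60 (alternating steps +9, +7, +9, +7, …).
Putting the parts together: fa  51 and then mi  60.

fa  51; mi  60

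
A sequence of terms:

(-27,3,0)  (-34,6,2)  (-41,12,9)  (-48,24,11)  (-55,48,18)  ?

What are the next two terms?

For the first slot, −7 each step: -27, -34, -41, -48, -55 → -62 → -69.
For the second slot, ×2 each step: 3, 6, 12, 24, 48 → 96 → 192.
Third slot goes 0, 2, 9, 11, 18 → 20 → 27 (alternating steps +2, +7, +2, +7, …).
Putting the parts together: (-62,96,20) and then (-69,192,27).

(-62,96,20), (-69,192,27)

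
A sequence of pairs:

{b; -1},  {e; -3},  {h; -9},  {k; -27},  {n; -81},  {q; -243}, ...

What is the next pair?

{t; -729}

Letter: letters move forward 3 places in the alphabet, so b, e, h, k, n, q → t.
Second part: ×3 each step, so -1, -3, -9, -27, -81, -243 → -729.
Putting it together: {t; -729}.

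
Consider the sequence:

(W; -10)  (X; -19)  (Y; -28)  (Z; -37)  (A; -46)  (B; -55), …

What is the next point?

(C; -64)

For the letter, letters move forward 1 place in the alphabet, wrapping Z→A: W, X, Y, Z, A, B → C.
For the second coordinate, −9 each step: -10, -19, -28, -37, -46, -55 → -64.
Combining the parts gives (C; -64).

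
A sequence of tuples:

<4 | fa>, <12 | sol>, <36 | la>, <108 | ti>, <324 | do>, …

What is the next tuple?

<972 | re>

First entry — ×3 each step: 4, 12, 36, 108, 324 → 972.
Note: fa, sol, la, ti, do → re (runs through the solfège scale do→ti).
Putting it together: <972 | re>.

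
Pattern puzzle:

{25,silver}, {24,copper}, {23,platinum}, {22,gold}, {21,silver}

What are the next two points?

First coordinate: −1 each step; 25, 24, 23, 22, 21 → 20 → 19.
Metal: repeats silver → copper → platinum → gold, so silver, copper, platinum, gold, silver → copper → platinum.
Putting the parts together: {20,copper} and then {19,platinum}.

{20,copper}, {19,platinum}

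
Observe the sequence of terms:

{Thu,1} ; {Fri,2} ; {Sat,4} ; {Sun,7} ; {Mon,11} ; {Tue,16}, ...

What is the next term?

Day: runs through the weekdays Mon→Sun; Thu, Fri, Sat, Sun, Mon, Tue → Wed.
Second slot: differences are 1, 2, 3, … (increasing by 1 each time), so 1, 2, 4, 7, 11, 16 → 22.
Combining the parts gives {Wed,22}.

{Wed,22}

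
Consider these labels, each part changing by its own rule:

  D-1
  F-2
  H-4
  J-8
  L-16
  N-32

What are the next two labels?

Letter: letters move forward 2 places in the alphabet; D, F, H, J, L, N → P → R.
Second component: ×2 each step, so 1, 2, 4, 8, 16, 32 → 64 → 128.
Putting the parts together: P-64 and then R-128.

P-64 then R-128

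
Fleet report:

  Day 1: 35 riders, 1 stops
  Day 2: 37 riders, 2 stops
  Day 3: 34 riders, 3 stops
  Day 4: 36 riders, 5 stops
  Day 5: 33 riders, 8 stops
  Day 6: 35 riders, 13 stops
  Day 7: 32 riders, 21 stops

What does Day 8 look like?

34 riders, 34 stops

Riders goes 35, 37, 34, 36, 33, 35, 32 → 34 (alternating steps +2, −3, +2, −3, …).
Stops: each term is the sum of the two before it, so 1, 2, 3, 5, 8, 13, 21 → 34.
Putting it together: 34 riders, 34 stops.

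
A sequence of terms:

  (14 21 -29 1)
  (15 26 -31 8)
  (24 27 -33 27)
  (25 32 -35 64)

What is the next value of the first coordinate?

First coordinate — alternating steps +1, +9, +1, +9, …: 14, 15, 24, 25 → 34.

34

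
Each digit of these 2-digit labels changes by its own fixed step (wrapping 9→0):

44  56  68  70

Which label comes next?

82

First digit: 4, 5, 6, 7 → 8 (+1 each step, mod 10).
Second digit — +2 each step, mod 10: 4, 6, 8, 0 → 2.
Combining the parts gives 82.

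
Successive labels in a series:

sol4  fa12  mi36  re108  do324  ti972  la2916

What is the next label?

For the note, runs backward through the solfège scale do→ti: sol, fa, mi, re, do, ti, la → sol.
Second component goes 4, 12, 36, 108, 324, 972, 2916 → 8748 (×3 each step).
So the next label is sol8748.

sol8748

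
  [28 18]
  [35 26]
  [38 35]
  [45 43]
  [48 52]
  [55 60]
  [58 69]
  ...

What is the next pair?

First entry: alternating steps +7, +3, +7, +3, …, so 28, 35, 38, 45, 48, 55, 58 → 65.
Second entry: alternating steps +8, +9, +8, +9, …; 18, 26, 35, 43, 52, 60, 69 → 77.
Putting it together: [65 77].

[65 77]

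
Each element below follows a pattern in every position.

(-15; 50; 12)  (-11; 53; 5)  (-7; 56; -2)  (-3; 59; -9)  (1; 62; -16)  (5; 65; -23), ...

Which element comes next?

First coordinate — +4 each step: -15, -11, -7, -3, 1, 5 → 9.
Second coordinate — +3 each step: 50, 53, 56, 59, 62, 65 → 68.
For the third coordinate, −7 each step: 12, 5, -2, -9, -16, -23 → -30.
Combining the parts gives (9; 68; -30).

(9; 68; -30)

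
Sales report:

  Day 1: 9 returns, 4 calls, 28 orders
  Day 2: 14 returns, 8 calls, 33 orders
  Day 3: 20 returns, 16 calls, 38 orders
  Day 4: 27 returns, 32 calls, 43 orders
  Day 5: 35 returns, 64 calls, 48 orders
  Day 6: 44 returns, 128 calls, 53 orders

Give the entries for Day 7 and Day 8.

54 returns, 256 calls, 58 orders; 65 returns, 512 calls, 63 orders

Returns — differences are 5, 6, 7, … (increasing by 1 each time): 9, 14, 20, 27, 35, 44 → 54 → 65.
Calls goes 4, 8, 16, 32, 64, 128 → 256 → 512 (×2 each step).
Orders goes 28, 33, 38, 43, 48, 53 → 58 → 63 (+5 each step).
So the next two lines are 54 returns, 256 calls, 58 orders and 65 returns, 512 calls, 63 orders.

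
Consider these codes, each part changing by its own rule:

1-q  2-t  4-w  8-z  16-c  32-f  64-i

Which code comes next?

First component: 1, 2, 4, 8, 16, 32, 64 → 128 (×2 each step).
Letter — letters move forward 3 places in the alphabet, wrapping Z→A: q, t, w, z, c, f, i → l.
Combining the parts gives 128-l.

128-l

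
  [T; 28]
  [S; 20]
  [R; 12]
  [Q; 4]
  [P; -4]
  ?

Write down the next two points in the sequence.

Letter: letters move back 1 place in the alphabet, so T, S, R, Q, P → O → N.
Second value: −8 each step, so 28, 20, 12, 4, -4 → -12 → -20.
So the next two points are [O; -12] and [N; -20].

[O; -12], [N; -20]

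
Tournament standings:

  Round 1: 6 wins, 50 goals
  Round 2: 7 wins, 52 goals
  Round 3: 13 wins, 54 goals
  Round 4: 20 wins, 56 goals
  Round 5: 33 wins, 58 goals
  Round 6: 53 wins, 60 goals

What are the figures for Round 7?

Wins: 6, 7, 13, 20, 33, 53 → 86 (each term is the sum of the two before it).
For the goals, +2 each step: 50, 52, 54, 56, 58, 60 → 62.
Combining the parts gives 86 wins, 62 goals.

86 wins, 62 goals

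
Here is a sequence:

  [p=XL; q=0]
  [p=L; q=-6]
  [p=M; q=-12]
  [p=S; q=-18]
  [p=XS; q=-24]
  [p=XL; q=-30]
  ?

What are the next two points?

P — repeats XL → L → M → S → XS: XL, L, M, S, XS, XL → L → M.
Q: −6 each step; 0, -6, -12, -18, -24, -30 → -36 → -42.
Putting the parts together: [p=L; q=-36] and then [p=M; q=-42].

[p=L; q=-36], [p=M; q=-42]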